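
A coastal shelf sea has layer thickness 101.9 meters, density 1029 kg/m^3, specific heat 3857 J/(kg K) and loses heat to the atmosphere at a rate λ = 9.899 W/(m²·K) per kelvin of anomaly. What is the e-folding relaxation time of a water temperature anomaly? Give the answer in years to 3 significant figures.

Areal heat capacity C = ρ c_p D = 1029 × 3857 × 101.9 = 4.04×10^8 J/(m^2 K).
Relaxation time τ = C / λ = 4.04×10^8 / 9.899 = 4.09×10^7 s.
In years: 4.09×10^7 s / (3.156×10^7 s/year) = 1.29 years.

1.29 years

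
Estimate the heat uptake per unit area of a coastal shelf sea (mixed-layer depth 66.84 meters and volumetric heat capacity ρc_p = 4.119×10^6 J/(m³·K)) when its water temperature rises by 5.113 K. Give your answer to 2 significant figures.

Areal heat capacity C = ρc_p × D = 4.119×10^6 × 66.84 = 2.75×10^8 J/(m^2 K).
ΔQ = C ΔT = 2.75×10^8 × 5.113 = 1.41×10^9 J/m².

1.4×10^9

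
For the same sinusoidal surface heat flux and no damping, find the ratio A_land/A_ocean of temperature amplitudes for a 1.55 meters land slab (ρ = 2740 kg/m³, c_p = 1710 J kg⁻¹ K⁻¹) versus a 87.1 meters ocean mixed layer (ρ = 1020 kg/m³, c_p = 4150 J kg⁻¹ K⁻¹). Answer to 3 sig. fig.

50.8

C_ocean = 1020 × 4150 × 87.1 = 3.69×10^8 J/(m²·K).
C_land = 2740 × 1710 × 1.55 = 7.26×10^6 J/(m²·K).
Undamped amplitude ∝ 1/C, so A_land/A_ocean = C_ocean/C_land = 50.8.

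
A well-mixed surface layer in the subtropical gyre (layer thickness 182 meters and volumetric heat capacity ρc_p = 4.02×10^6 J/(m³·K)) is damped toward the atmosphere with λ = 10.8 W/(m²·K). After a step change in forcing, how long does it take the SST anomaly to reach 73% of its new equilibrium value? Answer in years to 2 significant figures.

2.8 years

Areal heat capacity C = ρc_p × D = 4.02×10^6 × 182 = 7.32×10^8 J m⁻² K⁻¹.
τ = C / λ = 7.32×10^8 / 10.8 = 6.77×10^7 s.
Fraction reached: 1 − e^(−t/τ) = 0.73 ⇒ t = −τ ln(1 − 0.73) = τ × 1.31.
t = 8.87×10^7 s = 2.81 years.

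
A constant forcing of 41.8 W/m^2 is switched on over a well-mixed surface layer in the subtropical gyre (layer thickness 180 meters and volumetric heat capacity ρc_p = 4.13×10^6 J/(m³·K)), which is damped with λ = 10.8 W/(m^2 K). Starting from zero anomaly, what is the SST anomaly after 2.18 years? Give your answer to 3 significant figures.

2.45 K

Areal heat capacity C = ρc_p × D = 4.13×10^6 × 180 = 7.43×10^8 J/(m²·K).
τ = C / λ = 7.43×10^8 / 10.8 = 6.88×10^7 s.
Equilibrium anomaly ΔT_eq = F / λ = 41.8 / 10.8 = 3.87 K.
t = 2.18 years = 6.88×10^7 s, so t/τ = 0.999.
ΔT(t) = ΔT_eq (1 − e^(−t/τ)) = 3.87 × (1 − e^−0.999) = 2.45 K.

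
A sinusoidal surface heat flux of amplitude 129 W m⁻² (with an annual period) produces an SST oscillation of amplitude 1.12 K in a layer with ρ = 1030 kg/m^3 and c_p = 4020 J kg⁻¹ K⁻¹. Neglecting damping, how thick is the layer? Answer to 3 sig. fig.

140 m

ω = 2π / 3.15×10^7 s = 1.99×10^-7 s⁻¹.
Required C = F₀ / (A ω) = 129 / (1.12 × 1.99×10^-7) = 5.78×10^8 J/(m²·K).
D = C / (ρ c_p) = 5.78×10^8 / (1030 × 4020) = 140 m.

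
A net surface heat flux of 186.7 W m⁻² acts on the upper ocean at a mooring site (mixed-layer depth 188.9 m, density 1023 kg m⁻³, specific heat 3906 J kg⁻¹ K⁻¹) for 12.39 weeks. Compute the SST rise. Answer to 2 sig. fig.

Areal heat capacity C = ρ c_p D = 1023 × 3906 × 188.9 = 7.55×10^8 J/(m^2 K).
Net heat input Q = F Δt = 186.7 × (12.39 weeks × 6.048×10^5 s/week) = 1.40×10^9 J/m².
ΔT = Q / C = 1.40×10^9 / 7.55×10^8 = 1.85 K.

1.9 K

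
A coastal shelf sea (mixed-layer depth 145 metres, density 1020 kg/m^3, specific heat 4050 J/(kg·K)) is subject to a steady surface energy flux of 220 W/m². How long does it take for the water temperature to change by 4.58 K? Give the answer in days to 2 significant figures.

Areal heat capacity C = ρ c_p D = 1020 × 4050 × 145 = 5.99×10^8 J/(m²·K).
Time required: Δt = C ΔT / F = 5.99×10^8 × 4.58 / 220 = 1.25×10^7 s.
In days: 1.25×10^7 s / (86400 s/day) = 144 days.

140 days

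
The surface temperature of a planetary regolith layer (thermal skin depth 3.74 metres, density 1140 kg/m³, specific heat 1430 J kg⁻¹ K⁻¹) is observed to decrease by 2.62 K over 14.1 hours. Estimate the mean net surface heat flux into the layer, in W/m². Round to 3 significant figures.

-315

Areal heat capacity C = ρ c_p D = 1140 × 1430 × 3.74 = 6.10×10^6 J m⁻² K⁻¹.
Required heat per unit area: Q = C ΔT = 6.10×10^6 × -2.62 = -1.60×10^7 J/m².
Flux F = Q / Δt = -1.60×10^7 / 50800 s = -315 W/m².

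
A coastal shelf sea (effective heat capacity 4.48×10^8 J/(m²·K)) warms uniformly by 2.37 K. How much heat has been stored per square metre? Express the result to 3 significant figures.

Areal heat capacity C = 4.48×10^8 J/(m²·K) (given).
ΔQ = C ΔT = 4.48×10^8 × 2.37 = 1.06×10^9 J/m².

1.06×10^9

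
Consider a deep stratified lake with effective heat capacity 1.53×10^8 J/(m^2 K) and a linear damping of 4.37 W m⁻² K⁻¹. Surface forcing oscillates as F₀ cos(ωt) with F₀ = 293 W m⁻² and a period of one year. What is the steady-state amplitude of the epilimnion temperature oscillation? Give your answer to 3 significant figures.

9.51 K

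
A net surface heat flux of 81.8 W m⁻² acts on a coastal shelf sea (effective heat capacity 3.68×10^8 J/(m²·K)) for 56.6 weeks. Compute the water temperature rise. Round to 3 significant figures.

Areal heat capacity C = 3.68×10^8 J/(m²·K) (given).
Net heat input Q = F Δt = 81.8 × (56.6 weeks × 6.048×10^5 s/week) = 2.80×10^9 J/m².
ΔT = Q / C = 2.80×10^9 / 3.68×10^8 = 7.61 K.

7.61 K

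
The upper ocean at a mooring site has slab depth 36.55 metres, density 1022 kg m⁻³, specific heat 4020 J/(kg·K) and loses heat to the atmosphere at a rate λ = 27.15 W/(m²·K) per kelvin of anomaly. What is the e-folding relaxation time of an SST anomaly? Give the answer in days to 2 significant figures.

64 days

Areal heat capacity C = ρ c_p D = 1022 × 4020 × 36.55 = 1.50×10^8 J/(m²·K).
Relaxation time τ = C / λ = 1.50×10^8 / 27.15 = 5.53×10^6 s.
In days: 5.53×10^6 s / (86400 s/day) = 64.0 days.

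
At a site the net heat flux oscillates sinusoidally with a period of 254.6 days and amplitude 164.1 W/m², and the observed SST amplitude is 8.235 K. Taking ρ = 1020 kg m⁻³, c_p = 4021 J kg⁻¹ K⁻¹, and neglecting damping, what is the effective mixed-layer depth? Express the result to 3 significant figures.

17.0 m

ω = 2π / 2.20×10^7 s = 2.86×10^-7 s⁻¹.
Required C = F₀ / (A ω) = 164.1 / (8.235 × 2.86×10^-7) = 6.98×10^7 J/(m²·K).
D = C / (ρ c_p) = 6.98×10^7 / (1020 × 4021) = 17.0 m.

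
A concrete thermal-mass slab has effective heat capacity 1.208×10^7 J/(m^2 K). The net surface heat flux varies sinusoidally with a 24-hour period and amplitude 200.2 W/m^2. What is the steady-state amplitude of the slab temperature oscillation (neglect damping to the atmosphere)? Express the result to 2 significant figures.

0.23 K

Areal heat capacity C = 1.208×10^7 J/(m^2 K) (given).
Angular frequency ω = 2π / T = 2π / 86400 s = 7.27×10^-5 s⁻¹.
Cω = 1.21×10^7 × 7.27×10^-5 = 878 W/(m²·K).
Amplitude A = F₀ / (Cω) = 200.2 / 878 = 0.228 K.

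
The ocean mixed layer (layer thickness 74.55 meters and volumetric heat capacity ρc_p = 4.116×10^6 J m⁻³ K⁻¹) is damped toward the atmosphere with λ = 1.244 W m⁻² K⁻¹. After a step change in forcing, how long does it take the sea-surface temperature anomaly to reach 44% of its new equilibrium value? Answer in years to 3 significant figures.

Areal heat capacity C = ρc_p × D = 4.116×10^6 × 74.55 = 3.07×10^8 J/(m^2 K).
τ = C / λ = 3.07×10^8 / 1.244 = 2.47×10^8 s.
Fraction reached: 1 − e^(−t/τ) = 0.44 ⇒ t = −τ ln(1 − 0.44) = τ × 0.580.
t = 1.43×10^8 s = 4.53 years.

4.53 years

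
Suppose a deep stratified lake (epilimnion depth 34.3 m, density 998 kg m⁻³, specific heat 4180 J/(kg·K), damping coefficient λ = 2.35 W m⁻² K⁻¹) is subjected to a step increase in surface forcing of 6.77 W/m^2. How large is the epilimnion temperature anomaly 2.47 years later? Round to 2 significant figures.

2.1 K

Areal heat capacity C = ρ c_p D = 998 × 4180 × 34.3 = 1.43×10^8 J/(m²·K).
τ = C / λ = 1.43×10^8 / 2.35 = 6.09×10^7 s.
Equilibrium anomaly ΔT_eq = F / λ = 6.77 / 2.35 = 2.88 K.
t = 2.47 years = 7.79×10^7 s, so t/τ = 1.28.
ΔT(t) = ΔT_eq (1 − e^(−t/τ)) = 2.88 × (1 − e^−1.28) = 2.08 K.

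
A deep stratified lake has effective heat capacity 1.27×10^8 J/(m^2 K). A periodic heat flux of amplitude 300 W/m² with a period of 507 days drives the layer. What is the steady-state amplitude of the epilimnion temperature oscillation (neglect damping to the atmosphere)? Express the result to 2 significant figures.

16 K

Areal heat capacity C = 1.27×10^8 J/(m^2 K) (given).
Angular frequency ω = 2π / T = 2π / 4.38×10^7 s = 1.43×10^-7 s⁻¹.
Cω = 1.27×10^8 × 1.43×10^-7 = 18.2 W/(m²·K).
Amplitude A = F₀ / (Cω) = 300 / 18.2 = 16.5 K.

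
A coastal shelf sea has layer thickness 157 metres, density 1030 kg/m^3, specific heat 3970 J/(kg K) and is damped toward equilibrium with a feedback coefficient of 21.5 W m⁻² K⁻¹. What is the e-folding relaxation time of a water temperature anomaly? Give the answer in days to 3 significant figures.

Areal heat capacity C = ρ c_p D = 1030 × 3970 × 157 = 6.42×10^8 J/(m²·K).
Relaxation time τ = C / λ = 6.42×10^8 / 21.5 = 2.99×10^7 s.
In days: 2.99×10^7 s / (86400 s/day) = 346 days.

346 days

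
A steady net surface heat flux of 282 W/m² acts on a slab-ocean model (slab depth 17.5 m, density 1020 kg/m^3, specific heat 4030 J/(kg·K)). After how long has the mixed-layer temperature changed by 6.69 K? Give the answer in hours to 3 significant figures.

Areal heat capacity C = ρ c_p D = 1020 × 4030 × 17.5 = 7.19×10^7 J/(m^2 K).
Time required: Δt = C ΔT / F = 7.19×10^7 × 6.69 / 282 = 1.71×10^6 s.
In hours: 1.71×10^6 s / (3600 s/hour) = 474 hours.

474 hours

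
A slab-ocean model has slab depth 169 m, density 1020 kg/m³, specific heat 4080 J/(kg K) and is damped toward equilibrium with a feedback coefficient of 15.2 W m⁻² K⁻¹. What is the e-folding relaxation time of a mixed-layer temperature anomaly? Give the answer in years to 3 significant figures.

1.47 years

Areal heat capacity C = ρ c_p D = 1020 × 4080 × 169 = 7.03×10^8 J/(m^2 K).
Relaxation time τ = C / λ = 7.03×10^8 / 15.2 = 4.63×10^7 s.
In years: 4.63×10^7 s / (3.156×10^7 s/year) = 1.47 years.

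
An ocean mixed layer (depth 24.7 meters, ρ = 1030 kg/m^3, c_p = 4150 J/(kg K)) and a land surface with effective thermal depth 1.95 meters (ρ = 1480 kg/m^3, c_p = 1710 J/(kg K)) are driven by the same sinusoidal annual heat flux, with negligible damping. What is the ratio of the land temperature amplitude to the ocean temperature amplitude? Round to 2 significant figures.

C_ocean = 1030 × 4150 × 24.7 = 1.06×10^8 J/(m²·K).
C_land = 1480 × 1710 × 1.95 = 4.94×10^6 J/(m²·K).
Undamped amplitude ∝ 1/C, so A_land/A_ocean = C_ocean/C_land = 21.4.

21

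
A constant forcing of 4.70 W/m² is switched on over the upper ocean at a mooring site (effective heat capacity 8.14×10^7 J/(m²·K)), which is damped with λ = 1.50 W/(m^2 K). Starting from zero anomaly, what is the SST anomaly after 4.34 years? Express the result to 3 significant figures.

2.88 K

Areal heat capacity C = 8.14×10^7 J/(m²·K) (given).
τ = C / λ = 8.14×10^7 / 1.50 = 5.43×10^7 s.
Equilibrium anomaly ΔT_eq = F / λ = 4.70 / 1.50 = 3.13 K.
t = 4.34 years = 1.37×10^8 s, so t/τ = 2.52.
ΔT(t) = ΔT_eq (1 − e^(−t/τ)) = 3.13 × (1 − e^−2.52) = 2.88 K.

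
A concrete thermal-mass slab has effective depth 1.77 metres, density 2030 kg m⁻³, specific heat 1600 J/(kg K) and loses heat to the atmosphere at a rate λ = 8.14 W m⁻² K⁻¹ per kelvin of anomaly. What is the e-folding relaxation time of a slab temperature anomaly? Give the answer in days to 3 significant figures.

Areal heat capacity C = ρ c_p D = 2030 × 1600 × 1.77 = 5.75×10^6 J/(m²·K).
Relaxation time τ = C / λ = 5.75×10^6 / 8.14 = 7.06×10^5 s.
In days: 7.06×10^5 s / (86400 s/day) = 8.17 days.

8.17 days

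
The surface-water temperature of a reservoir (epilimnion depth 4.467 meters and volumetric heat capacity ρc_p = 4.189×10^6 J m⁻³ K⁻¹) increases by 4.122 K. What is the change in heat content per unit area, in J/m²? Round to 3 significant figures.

7.71×10^7

Areal heat capacity C = ρc_p × D = 4.189×10^6 × 4.467 = 1.87×10^7 J/(m^2 K).
ΔQ = C ΔT = 1.87×10^7 × 4.122 = 7.71×10^7 J/m².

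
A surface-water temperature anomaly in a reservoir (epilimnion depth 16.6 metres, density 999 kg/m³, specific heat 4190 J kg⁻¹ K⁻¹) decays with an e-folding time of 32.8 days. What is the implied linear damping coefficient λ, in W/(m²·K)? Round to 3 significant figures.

Areal heat capacity C = ρ c_p D = 999 × 4190 × 16.6 = 6.95×10^7 J/(m^2 K).
τ = 32.8 days = 2.83×10^6 s.
λ = C / τ = 6.95×10^7 / 2.83×10^6 = 24.5 W/(m²·K).

24.5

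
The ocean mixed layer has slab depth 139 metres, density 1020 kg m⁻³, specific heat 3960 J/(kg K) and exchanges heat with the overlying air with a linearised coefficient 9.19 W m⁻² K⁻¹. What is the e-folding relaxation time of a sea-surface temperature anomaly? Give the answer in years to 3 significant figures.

Areal heat capacity C = ρ c_p D = 1020 × 3960 × 139 = 5.61×10^8 J/(m^2 K).
Relaxation time τ = C / λ = 5.61×10^8 / 9.19 = 6.11×10^7 s.
In years: 6.11×10^7 s / (3.156×10^7 s/year) = 1.94 years.

1.94 years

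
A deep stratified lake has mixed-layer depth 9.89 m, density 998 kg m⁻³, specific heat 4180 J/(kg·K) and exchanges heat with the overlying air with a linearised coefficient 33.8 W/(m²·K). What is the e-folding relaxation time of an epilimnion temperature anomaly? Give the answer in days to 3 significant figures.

14.1 days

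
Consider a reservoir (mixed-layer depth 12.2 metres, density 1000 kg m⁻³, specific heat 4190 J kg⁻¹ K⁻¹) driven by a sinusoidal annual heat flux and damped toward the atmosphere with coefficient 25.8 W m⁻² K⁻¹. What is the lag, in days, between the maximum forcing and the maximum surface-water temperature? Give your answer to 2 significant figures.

Areal heat capacity C = ρ c_p D = 1000 × 4190 × 12.2 = 5.11×10^7 J/(m^2 K).
ω = 2π / 3.15×10^7 s = 1.99×10^-7 s⁻¹.
Phase lag φ = arctan(Cω/λ) = arctan(10.2/25.8) = 0.376 rad.
Time lag = φ / ω = 0.376 / 1.99×10^-7 = 1.89×10^6 s = 21.8 days.

22 days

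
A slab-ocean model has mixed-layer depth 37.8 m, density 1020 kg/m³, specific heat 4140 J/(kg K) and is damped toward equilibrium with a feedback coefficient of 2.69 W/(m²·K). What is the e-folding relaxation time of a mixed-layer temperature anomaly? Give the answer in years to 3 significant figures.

Areal heat capacity C = ρ c_p D = 1020 × 4140 × 37.8 = 1.60×10^8 J/(m²·K).
Relaxation time τ = C / λ = 1.60×10^8 / 2.69 = 5.93×10^7 s.
In years: 5.93×10^7 s / (3.156×10^7 s/year) = 1.88 years.

1.88 years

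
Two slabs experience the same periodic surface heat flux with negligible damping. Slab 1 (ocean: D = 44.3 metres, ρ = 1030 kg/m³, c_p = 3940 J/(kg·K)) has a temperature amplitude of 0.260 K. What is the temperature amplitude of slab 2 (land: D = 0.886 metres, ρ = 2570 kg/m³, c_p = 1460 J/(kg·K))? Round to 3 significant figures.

14.1 K

C_ocean = 1.80×10^8 J/(m²·K); C_land = 3.32×10^6 J/(m²·K).
A ∝ 1/C ⇒ A_land = A_ocean × C_ocean/C_land = 0.260 × 54.1 = 14.1 K.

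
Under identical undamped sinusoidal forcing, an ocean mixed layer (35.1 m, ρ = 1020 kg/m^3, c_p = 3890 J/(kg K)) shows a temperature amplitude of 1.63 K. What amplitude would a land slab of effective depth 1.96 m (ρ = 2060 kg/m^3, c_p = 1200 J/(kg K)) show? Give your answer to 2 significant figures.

C_ocean = 1.39×10^8 J/(m²·K); C_land = 4.85×10^6 J/(m²·K).
A ∝ 1/C ⇒ A_land = A_ocean × C_ocean/C_land = 1.63 × 28.7 = 46.9 K.

47 K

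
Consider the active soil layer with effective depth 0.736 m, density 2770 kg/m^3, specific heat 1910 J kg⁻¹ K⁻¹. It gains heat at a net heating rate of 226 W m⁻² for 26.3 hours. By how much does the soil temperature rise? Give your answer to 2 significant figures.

Areal heat capacity C = ρ c_p D = 2770 × 1910 × 0.736 = 3.89×10^6 J/(m²·K).
Net heat input Q = F Δt = 226 × (26.3 hours × 3600 s/hour) = 2.14×10^7 J/m².
ΔT = Q / C = 2.14×10^7 / 3.89×10^6 = 5.50 K.

5.5 K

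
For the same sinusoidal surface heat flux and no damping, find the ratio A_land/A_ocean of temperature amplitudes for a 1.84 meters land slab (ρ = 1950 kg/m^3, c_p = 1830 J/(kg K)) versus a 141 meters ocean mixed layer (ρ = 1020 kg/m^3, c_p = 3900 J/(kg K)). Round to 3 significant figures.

C_ocean = 1020 × 3900 × 141 = 5.61×10^8 J/(m²·K).
C_land = 1950 × 1830 × 1.84 = 6.57×10^6 J/(m²·K).
Undamped amplitude ∝ 1/C, so A_land/A_ocean = C_ocean/C_land = 85.4.

85.4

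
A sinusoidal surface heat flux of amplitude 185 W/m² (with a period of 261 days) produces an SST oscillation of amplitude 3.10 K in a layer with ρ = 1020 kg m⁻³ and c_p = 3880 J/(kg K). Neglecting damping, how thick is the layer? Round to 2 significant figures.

ω = 2π / 2.26×10^7 s = 2.79×10^-7 s⁻¹.
Required C = F₀ / (A ω) = 185 / (3.10 × 2.79×10^-7) = 2.14×10^8 J/(m²·K).
D = C / (ρ c_p) = 2.14×10^8 / (1020 × 3880) = 54.1 m.

54 m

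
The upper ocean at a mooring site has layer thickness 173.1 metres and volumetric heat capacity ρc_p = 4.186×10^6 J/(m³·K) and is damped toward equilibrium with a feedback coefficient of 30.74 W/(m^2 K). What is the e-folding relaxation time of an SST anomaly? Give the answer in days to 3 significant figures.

273 days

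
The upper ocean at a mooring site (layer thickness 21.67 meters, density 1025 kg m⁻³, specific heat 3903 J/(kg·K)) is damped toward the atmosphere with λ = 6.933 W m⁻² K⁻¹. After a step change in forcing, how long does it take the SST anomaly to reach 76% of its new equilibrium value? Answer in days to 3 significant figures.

Areal heat capacity C = ρ c_p D = 1025 × 3903 × 21.67 = 8.67×10^7 J/(m^2 K).
τ = C / λ = 8.67×10^7 / 6.933 = 1.25×10^7 s.
Fraction reached: 1 − e^(−t/τ) = 0.76 ⇒ t = −τ ln(1 − 0.76) = τ × 1.43.
t = 1.78×10^7 s = 207 days.

207 days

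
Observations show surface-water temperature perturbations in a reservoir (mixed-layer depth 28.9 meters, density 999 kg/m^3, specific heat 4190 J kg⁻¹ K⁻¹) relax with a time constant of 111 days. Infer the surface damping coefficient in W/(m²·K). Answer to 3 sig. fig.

12.6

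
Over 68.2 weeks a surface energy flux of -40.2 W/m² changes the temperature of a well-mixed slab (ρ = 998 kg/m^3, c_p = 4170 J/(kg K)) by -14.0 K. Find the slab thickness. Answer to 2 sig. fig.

Heat input Q = F Δt = -40.2 × 4.12×10^7 s = -1.66×10^9 J/m².
Required areal heat capacity C = Q / ΔT = 1.18×10^8 J/(m²·K).
Depth D = C / (ρ c_p) = 1.18×10^8 / (998 × 4170) = 28.5 m.

28 m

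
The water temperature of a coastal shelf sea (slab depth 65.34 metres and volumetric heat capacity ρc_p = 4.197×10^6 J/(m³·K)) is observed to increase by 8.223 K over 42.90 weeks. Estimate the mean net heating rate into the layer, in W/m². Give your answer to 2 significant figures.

Areal heat capacity C = ρc_p × D = 4.197×10^6 × 65.34 = 2.74×10^8 J/(m²·K).
Required heat per unit area: Q = C ΔT = 2.74×10^8 × 8.223 = 2.26×10^9 J/m².
Flux F = Q / Δt = 2.26×10^9 / 2.59×10^7 s = 86.9 W/m².

87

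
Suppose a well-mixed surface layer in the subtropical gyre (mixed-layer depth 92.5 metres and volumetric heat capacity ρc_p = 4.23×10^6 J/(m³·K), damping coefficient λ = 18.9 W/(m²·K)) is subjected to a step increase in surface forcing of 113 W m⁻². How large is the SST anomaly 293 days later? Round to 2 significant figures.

4.2 K

Areal heat capacity C = ρc_p × D = 4.23×10^6 × 92.5 = 3.91×10^8 J/(m^2 K).
τ = C / λ = 3.91×10^8 / 18.9 = 2.07×10^7 s.
Equilibrium anomaly ΔT_eq = F / λ = 113 / 18.9 = 5.98 K.
t = 293 days = 2.53×10^7 s, so t/τ = 1.22.
ΔT(t) = ΔT_eq (1 − e^(−t/τ)) = 5.98 × (1 − e^−1.22) = 4.22 K.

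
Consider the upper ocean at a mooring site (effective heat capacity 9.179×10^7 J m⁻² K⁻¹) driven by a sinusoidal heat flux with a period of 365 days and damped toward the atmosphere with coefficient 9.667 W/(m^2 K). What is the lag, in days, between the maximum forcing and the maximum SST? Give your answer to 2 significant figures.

Areal heat capacity C = 9.179×10^7 J m⁻² K⁻¹ (given).
ω = 2π / 3.15×10^7 s = 1.99×10^-7 s⁻¹.
Phase lag φ = arctan(Cω/λ) = arctan(18.3/9.667) = 1.08 rad.
Time lag = φ / ω = 1.08 / 1.99×10^-7 = 5.44×10^6 s = 63.0 days.

63 days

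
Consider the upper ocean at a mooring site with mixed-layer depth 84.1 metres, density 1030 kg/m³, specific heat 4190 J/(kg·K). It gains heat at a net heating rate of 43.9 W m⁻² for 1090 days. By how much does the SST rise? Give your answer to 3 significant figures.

11.4 K

Areal heat capacity C = ρ c_p D = 1030 × 4190 × 84.1 = 3.63×10^8 J/(m²·K).
Net heat input Q = F Δt = 43.9 × (1090 days × 86400 s/day) = 4.13×10^9 J/m².
ΔT = Q / C = 4.13×10^9 / 3.63×10^8 = 11.4 K.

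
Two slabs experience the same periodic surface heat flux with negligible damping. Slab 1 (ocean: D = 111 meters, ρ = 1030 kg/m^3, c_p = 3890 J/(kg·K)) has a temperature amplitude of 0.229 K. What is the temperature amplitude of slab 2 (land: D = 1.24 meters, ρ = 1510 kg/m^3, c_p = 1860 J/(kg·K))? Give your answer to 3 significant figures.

29.2 K

C_ocean = 4.45×10^8 J/(m²·K); C_land = 3.48×10^6 J/(m²·K).
A ∝ 1/C ⇒ A_land = A_ocean × C_ocean/C_land = 0.229 × 128 = 29.2 K.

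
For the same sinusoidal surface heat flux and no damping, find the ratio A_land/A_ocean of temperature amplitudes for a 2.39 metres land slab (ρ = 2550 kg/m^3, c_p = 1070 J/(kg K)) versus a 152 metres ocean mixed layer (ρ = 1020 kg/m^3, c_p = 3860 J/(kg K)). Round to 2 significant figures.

C_ocean = 1020 × 3860 × 152 = 5.98×10^8 J/(m²·K).
C_land = 2550 × 1070 × 2.39 = 6.52×10^6 J/(m²·K).
Undamped amplitude ∝ 1/C, so A_land/A_ocean = C_ocean/C_land = 91.8.

92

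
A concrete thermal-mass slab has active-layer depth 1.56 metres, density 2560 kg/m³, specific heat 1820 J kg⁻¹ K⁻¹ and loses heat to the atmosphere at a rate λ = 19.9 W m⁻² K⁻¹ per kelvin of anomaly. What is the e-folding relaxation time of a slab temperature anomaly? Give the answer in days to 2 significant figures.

4.2 days

Areal heat capacity C = ρ c_p D = 2560 × 1820 × 1.56 = 7.27×10^6 J/(m²·K).
Relaxation time τ = C / λ = 7.27×10^6 / 19.9 = 3.65×10^5 s.
In days: 3.65×10^5 s / (86400 s/day) = 4.23 days.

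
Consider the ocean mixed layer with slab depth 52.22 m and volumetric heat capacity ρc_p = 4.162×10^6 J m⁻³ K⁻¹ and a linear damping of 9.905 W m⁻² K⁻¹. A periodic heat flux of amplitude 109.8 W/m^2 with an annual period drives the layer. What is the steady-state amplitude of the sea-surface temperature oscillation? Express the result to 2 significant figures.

Areal heat capacity C = ρc_p × D = 4.162×10^6 × 52.22 = 2.17×10^8 J/(m²·K).
Angular frequency ω = 2π / T = 2π / 3.15×10^7 s = 1.99×10^-7 s⁻¹.
√((Cω)² + λ²) = √((43.3)² + 9.905²) = 44.4 W/(m²·K).
Amplitude A = F₀ / √((Cω)²+λ²) = 109.8 / 44.4 = 2.47 K.

2.5 K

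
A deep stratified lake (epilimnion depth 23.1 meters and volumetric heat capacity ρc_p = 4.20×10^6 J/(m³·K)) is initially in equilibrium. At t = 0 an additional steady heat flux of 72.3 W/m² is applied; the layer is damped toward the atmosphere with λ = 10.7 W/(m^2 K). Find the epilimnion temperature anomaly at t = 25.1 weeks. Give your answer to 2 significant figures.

Areal heat capacity C = ρc_p × D = 4.20×10^6 × 23.1 = 9.70×10^7 J/(m^2 K).
τ = C / λ = 9.70×10^7 / 10.7 = 9.07×10^6 s.
Equilibrium anomaly ΔT_eq = F / λ = 72.3 / 10.7 = 6.76 K.
t = 25.1 weeks = 1.52×10^7 s, so t/τ = 1.67.
ΔT(t) = ΔT_eq (1 − e^(−t/τ)) = 6.76 × (1 − e^−1.67) = 5.49 K.

5.5 K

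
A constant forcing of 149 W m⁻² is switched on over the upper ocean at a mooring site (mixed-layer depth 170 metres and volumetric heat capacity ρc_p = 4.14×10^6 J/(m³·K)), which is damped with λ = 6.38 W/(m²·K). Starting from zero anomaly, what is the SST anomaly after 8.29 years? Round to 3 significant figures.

21.2 K

Areal heat capacity C = ρc_p × D = 4.14×10^6 × 170 = 7.04×10^8 J/(m^2 K).
τ = C / λ = 7.04×10^8 / 6.38 = 1.10×10^8 s.
Equilibrium anomaly ΔT_eq = F / λ = 149 / 6.38 = 23.4 K.
t = 8.29 years = 2.62×10^8 s, so t/τ = 2.37.
ΔT(t) = ΔT_eq (1 − e^(−t/τ)) = 23.4 × (1 − e^−2.37) = 21.2 K.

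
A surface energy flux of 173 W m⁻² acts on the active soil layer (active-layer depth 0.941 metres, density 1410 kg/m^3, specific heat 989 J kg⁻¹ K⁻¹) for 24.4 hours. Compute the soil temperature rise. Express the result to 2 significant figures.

Areal heat capacity C = ρ c_p D = 1410 × 989 × 0.941 = 1.31×10^6 J m⁻² K⁻¹.
Net heat input Q = F Δt = 173 × (24.4 hours × 3600 s/hour) = 1.52×10^7 J/m².
ΔT = Q / C = 1.52×10^7 / 1.31×10^6 = 11.6 K.

12 K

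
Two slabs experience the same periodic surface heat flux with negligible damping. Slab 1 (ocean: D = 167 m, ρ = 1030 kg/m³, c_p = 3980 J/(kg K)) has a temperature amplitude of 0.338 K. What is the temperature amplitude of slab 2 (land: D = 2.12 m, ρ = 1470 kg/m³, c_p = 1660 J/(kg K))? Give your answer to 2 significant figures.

C_ocean = 6.85×10^8 J/(m²·K); C_land = 5.17×10^6 J/(m²·K).
A ∝ 1/C ⇒ A_land = A_ocean × C_ocean/C_land = 0.338 × 132 = 44.7 K.

45 K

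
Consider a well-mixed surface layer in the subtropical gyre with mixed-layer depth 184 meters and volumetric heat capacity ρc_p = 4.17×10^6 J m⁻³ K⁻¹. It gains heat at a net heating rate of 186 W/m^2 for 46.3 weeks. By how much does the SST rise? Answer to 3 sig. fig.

Areal heat capacity C = ρc_p × D = 4.17×10^6 × 184 = 7.67×10^8 J m⁻² K⁻¹.
Net heat input Q = F Δt = 186 × (46.3 weeks × 6.048×10^5 s/week) = 5.21×10^9 J/m².
ΔT = Q / C = 5.21×10^9 / 7.67×10^8 = 6.79 K.

6.79 K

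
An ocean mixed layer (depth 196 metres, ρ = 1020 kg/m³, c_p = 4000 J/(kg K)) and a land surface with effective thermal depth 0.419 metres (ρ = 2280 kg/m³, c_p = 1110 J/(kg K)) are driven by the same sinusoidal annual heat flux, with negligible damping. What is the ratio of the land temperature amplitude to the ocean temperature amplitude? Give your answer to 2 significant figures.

750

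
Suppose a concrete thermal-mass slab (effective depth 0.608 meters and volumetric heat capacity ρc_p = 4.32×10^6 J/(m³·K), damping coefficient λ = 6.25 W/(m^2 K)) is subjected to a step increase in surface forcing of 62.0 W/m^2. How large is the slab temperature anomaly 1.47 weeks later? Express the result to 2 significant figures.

Areal heat capacity C = ρc_p × D = 4.32×10^6 × 0.608 = 2.63×10^6 J/(m^2 K).
τ = C / λ = 2.63×10^6 / 6.25 = 4.20×10^5 s.
Equilibrium anomaly ΔT_eq = F / λ = 62.0 / 6.25 = 9.92 K.
t = 1.47 weeks = 8.89×10^5 s, so t/τ = 2.12.
ΔT(t) = ΔT_eq (1 − e^(−t/τ)) = 9.92 × (1 − e^−2.12) = 8.72 K.

8.7 K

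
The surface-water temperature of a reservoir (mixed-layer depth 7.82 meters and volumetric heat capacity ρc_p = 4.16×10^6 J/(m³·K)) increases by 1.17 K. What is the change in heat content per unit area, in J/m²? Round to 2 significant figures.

Areal heat capacity C = ρc_p × D = 4.16×10^6 × 7.82 = 3.25×10^7 J/(m²·K).
ΔQ = C ΔT = 3.25×10^7 × 1.17 = 3.81×10^7 J/m².

3.8×10^7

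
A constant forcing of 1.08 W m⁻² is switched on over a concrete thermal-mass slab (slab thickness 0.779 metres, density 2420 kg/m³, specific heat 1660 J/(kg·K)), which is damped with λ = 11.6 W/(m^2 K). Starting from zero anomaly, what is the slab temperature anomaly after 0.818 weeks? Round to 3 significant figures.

0.0782 K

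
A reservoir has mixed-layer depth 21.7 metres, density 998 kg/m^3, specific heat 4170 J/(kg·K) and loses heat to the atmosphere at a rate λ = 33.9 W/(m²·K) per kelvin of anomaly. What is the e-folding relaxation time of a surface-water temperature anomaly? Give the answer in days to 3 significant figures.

Areal heat capacity C = ρ c_p D = 998 × 4170 × 21.7 = 9.03×10^7 J/(m^2 K).
Relaxation time τ = C / λ = 9.03×10^7 / 33.9 = 2.66×10^6 s.
In days: 2.66×10^6 s / (86400 s/day) = 30.8 days.

30.8 days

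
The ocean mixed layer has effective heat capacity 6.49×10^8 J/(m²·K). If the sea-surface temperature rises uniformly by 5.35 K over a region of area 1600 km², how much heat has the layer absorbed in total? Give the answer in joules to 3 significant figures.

5.56×10^18 J

Areal heat capacity C = 6.49×10^8 J/(m²·K) (given).
Heat per unit area: q = C ΔT = 6.49×10^8 × 5.35 = 3.47×10^9 J/m².
Total heat: Q = q × A = 3.47×10^9 × (1600 × 10⁶ m²) = 5.56×10^18 J.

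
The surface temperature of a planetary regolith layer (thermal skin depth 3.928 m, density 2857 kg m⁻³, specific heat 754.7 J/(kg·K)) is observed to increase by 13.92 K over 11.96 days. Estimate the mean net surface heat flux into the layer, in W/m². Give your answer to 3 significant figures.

Areal heat capacity C = ρ c_p D = 2857 × 754.7 × 3.928 = 8.47×10^6 J m⁻² K⁻¹.
Required heat per unit area: Q = C ΔT = 8.47×10^6 × 13.92 = 1.18×10^8 J/m².
Flux F = Q / Δt = 1.18×10^8 / 1.03×10^6 s = 114 W/m².

114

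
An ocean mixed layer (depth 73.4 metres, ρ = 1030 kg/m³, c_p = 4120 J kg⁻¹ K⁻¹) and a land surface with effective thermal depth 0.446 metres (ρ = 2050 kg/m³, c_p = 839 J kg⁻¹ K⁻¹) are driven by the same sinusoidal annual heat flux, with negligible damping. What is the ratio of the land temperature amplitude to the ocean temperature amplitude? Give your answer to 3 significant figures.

C_ocean = 1030 × 4120 × 73.4 = 3.11×10^8 J/(m²·K).
C_land = 2050 × 839 × 0.446 = 7.67×10^5 J/(m²·K).
Undamped amplitude ∝ 1/C, so A_land/A_ocean = C_ocean/C_land = 406.

406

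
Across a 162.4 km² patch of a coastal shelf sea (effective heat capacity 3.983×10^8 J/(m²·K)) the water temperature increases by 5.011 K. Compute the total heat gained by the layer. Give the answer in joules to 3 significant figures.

3.24×10^17 J

Areal heat capacity C = 3.983×10^8 J/(m²·K) (given).
Heat per unit area: q = C ΔT = 3.98×10^8 × 5.011 = 2.00×10^9 J/m².
Total heat: Q = q × A = 2.00×10^9 × (162.4 × 10⁶ m²) = 3.24×10^17 J.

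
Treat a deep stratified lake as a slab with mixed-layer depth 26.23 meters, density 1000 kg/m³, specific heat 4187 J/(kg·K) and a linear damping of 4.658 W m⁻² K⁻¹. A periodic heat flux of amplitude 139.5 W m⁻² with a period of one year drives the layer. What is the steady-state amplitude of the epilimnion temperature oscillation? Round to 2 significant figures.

Areal heat capacity C = ρ c_p D = 1000 × 4187 × 26.23 = 1.10×10^8 J/(m²·K).
Angular frequency ω = 2π / T = 2π / 3.15×10^7 s = 1.99×10^-7 s⁻¹.
√((Cω)² + λ²) = √((21.9)² + 4.658²) = 22.4 W/(m²·K).
Amplitude A = F₀ / √((Cω)²+λ²) = 139.5 / 22.4 = 6.24 K.

6.2 K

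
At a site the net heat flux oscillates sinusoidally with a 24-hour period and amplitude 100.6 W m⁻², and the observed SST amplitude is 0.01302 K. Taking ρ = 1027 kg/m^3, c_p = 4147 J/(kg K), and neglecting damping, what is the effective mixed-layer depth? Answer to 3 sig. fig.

24.9 m

ω = 2π / 86400 s = 7.27×10^-5 s⁻¹.
Required C = F₀ / (A ω) = 100.6 / (0.01302 × 7.27×10^-5) = 1.06×10^8 J/(m²·K).
D = C / (ρ c_p) = 1.06×10^8 / (1027 × 4147) = 24.9 m.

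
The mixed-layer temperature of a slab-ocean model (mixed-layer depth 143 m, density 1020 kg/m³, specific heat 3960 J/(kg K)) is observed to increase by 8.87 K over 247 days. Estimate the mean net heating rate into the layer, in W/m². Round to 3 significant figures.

Areal heat capacity C = ρ c_p D = 1020 × 3960 × 143 = 5.78×10^8 J m⁻² K⁻¹.
Required heat per unit area: Q = C ΔT = 5.78×10^8 × 8.87 = 5.12×10^9 J/m².
Flux F = Q / Δt = 5.12×10^9 / 2.13×10^7 s = 240 W/m².

240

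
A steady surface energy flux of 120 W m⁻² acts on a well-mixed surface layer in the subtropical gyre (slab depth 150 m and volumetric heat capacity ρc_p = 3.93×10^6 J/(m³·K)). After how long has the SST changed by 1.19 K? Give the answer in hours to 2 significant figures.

1600 hours

Areal heat capacity C = ρc_p × D = 3.93×10^6 × 150 = 5.90×10^8 J/(m²·K).
Time required: Δt = C ΔT / F = 5.90×10^8 × 1.19 / 120 = 5.85×10^6 s.
In hours: 5.85×10^6 s / (3600 s/hour) = 1620 hours.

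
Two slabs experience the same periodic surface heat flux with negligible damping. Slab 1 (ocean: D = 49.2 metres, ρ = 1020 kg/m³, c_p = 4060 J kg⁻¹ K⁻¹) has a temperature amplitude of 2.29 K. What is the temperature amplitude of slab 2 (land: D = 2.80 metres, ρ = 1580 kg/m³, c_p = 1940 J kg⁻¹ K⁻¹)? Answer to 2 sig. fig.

54 K

C_ocean = 2.04×10^8 J/(m²·K); C_land = 8.58×10^6 J/(m²·K).
A ∝ 1/C ⇒ A_land = A_ocean × C_ocean/C_land = 2.29 × 23.7 = 54.4 K.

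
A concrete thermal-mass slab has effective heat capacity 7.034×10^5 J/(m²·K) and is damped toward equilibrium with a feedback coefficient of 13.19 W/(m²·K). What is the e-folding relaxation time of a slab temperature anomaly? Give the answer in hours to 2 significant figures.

Areal heat capacity C = 7.034×10^5 J/(m²·K) (given).
Relaxation time τ = C / λ = 7.03×10^5 / 13.19 = 53300 s.
In hours: 53300 s / (3600 s/hour) = 14.8 hours.

15 hours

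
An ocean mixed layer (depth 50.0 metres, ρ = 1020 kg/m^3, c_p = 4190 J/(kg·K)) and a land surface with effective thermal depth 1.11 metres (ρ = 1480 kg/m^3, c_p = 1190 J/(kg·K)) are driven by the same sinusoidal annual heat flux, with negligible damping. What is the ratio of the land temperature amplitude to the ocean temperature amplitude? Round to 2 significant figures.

C_ocean = 1020 × 4190 × 50.0 = 2.14×10^8 J/(m²·K).
C_land = 1480 × 1190 × 1.11 = 1.95×10^6 J/(m²·K).
Undamped amplitude ∝ 1/C, so A_land/A_ocean = C_ocean/C_land = 109.

110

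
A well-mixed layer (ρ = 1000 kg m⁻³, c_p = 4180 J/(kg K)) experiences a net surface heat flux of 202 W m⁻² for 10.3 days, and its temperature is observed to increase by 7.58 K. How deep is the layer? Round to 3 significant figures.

5.67 m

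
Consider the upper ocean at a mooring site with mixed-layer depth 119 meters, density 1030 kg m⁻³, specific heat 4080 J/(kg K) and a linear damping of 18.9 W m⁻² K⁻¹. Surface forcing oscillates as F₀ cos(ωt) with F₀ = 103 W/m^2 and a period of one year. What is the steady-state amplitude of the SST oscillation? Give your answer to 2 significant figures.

Areal heat capacity C = ρ c_p D = 1030 × 4080 × 119 = 5.00×10^8 J/(m^2 K).
Angular frequency ω = 2π / T = 2π / 3.15×10^7 s = 1.99×10^-7 s⁻¹.
√((Cω)² + λ²) = √((99.6)² + 18.9²) = 101 W/(m²·K).
Amplitude A = F₀ / √((Cω)²+λ²) = 103 / 101 = 1.02 K.

1.0 K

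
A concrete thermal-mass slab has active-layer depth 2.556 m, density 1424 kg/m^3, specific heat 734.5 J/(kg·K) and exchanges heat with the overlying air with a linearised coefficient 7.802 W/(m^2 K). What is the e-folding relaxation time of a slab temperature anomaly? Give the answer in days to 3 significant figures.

Areal heat capacity C = ρ c_p D = 1424 × 734.5 × 2.556 = 2.67×10^6 J/(m²·K).
Relaxation time τ = C / λ = 2.67×10^6 / 7.802 = 3.43×10^5 s.
In days: 3.43×10^5 s / (86400 s/day) = 3.97 days.

3.97 days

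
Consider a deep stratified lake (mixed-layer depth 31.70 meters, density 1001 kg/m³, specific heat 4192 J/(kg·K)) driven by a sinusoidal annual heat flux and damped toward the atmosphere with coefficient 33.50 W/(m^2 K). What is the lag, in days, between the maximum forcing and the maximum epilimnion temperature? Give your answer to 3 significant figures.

38.9 days

Areal heat capacity C = ρ c_p D = 1001 × 4192 × 31.70 = 1.33×10^8 J/(m^2 K).
ω = 2π / 3.15×10^7 s = 1.99×10^-7 s⁻¹.
Phase lag φ = arctan(Cω/λ) = arctan(26.5/33.50) = 0.669 rad.
Time lag = φ / ω = 0.669 / 1.99×10^-7 = 3.36×10^6 s = 38.9 days.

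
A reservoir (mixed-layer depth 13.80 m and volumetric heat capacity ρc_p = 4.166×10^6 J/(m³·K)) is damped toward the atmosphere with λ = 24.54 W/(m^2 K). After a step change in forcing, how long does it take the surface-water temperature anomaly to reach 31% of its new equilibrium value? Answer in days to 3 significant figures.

Areal heat capacity C = ρc_p × D = 4.166×10^6 × 13.80 = 5.75×10^7 J m⁻² K⁻¹.
τ = C / λ = 5.75×10^7 / 24.54 = 2.34×10^6 s.
Fraction reached: 1 − e^(−t/τ) = 0.31 ⇒ t = −τ ln(1 − 0.31) = τ × 0.371.
t = 8.69×10^5 s = 10.1 days.

10.1 days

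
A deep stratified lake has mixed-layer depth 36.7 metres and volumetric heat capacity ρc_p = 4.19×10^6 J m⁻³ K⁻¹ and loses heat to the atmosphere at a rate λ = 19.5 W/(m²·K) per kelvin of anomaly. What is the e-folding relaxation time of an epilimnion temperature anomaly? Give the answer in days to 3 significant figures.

Areal heat capacity C = ρc_p × D = 4.19×10^6 × 36.7 = 1.54×10^8 J/(m^2 K).
Relaxation time τ = C / λ = 1.54×10^8 / 19.5 = 7.89×10^6 s.
In days: 7.89×10^6 s / (86400 s/day) = 91.3 days.

91.3 days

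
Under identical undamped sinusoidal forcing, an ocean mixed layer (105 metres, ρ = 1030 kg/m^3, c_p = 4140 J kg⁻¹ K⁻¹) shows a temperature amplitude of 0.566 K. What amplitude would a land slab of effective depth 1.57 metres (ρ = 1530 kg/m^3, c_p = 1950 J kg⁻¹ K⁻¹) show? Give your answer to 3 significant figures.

C_ocean = 4.48×10^8 J/(m²·K); C_land = 4.68×10^6 J/(m²·K).
A ∝ 1/C ⇒ A_land = A_ocean × C_ocean/C_land = 0.566 × 95.6 = 54.1 K.

54.1 K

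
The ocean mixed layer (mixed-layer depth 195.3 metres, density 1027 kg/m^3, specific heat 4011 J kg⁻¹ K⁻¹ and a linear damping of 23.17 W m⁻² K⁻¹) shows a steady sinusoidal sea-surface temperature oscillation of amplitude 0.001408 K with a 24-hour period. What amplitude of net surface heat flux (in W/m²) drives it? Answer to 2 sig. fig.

82

Areal heat capacity C = ρ c_p D = 1027 × 4011 × 195.3 = 8.04×10^8 J/(m^2 K).
ω = 2π / 86400 s = 7.27×10^-5 s⁻¹.
√((Cω)² + λ²) = √((58500)² + 23.17²) = 58500 W/(m²·K).
F₀ = A × √((Cω)²+λ²) = 0.001408 × 58500 = 82.4 W/m².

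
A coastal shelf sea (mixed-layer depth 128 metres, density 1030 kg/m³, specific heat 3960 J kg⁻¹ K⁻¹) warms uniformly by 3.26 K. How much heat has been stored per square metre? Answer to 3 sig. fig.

1.70×10^9

Areal heat capacity C = ρ c_p D = 1030 × 3960 × 128 = 5.22×10^8 J/(m^2 K).
ΔQ = C ΔT = 5.22×10^8 × 3.26 = 1.70×10^9 J/m².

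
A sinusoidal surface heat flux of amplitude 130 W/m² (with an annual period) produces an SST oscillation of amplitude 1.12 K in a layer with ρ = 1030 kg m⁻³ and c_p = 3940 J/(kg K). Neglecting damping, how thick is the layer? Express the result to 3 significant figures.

ω = 2π / 3.15×10^7 s = 1.99×10^-7 s⁻¹.
Required C = F₀ / (A ω) = 130 / (1.12 × 1.99×10^-7) = 5.83×10^8 J/(m²·K).
D = C / (ρ c_p) = 5.83×10^8 / (1030 × 3940) = 144 m.

144 m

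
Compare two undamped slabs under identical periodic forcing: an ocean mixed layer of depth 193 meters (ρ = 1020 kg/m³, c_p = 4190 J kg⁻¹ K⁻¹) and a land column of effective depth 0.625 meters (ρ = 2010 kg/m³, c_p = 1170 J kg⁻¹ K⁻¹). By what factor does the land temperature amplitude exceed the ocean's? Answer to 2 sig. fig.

560

C_ocean = 1020 × 4190 × 193 = 8.25×10^8 J/(m²·K).
C_land = 2010 × 1170 × 0.625 = 1.47×10^6 J/(m²·K).
Undamped amplitude ∝ 1/C, so A_land/A_ocean = C_ocean/C_land = 561.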